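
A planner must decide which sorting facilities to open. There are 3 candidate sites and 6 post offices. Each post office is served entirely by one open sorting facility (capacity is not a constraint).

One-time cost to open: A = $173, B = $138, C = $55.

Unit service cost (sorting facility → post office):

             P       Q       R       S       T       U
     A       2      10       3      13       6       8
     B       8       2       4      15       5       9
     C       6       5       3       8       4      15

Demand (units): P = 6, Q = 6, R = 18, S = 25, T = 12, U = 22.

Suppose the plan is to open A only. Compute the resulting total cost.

Total cost: 872

Each post office is assigned to its cheapest site among the open ones.
{A}: P→A 2·6=12, Q→A 10·6=60, R→A 3·18=54, S→A 13·25=325, T→A 6·12=72, U→A 8·22=176. Service 699; fixed 173; total 872.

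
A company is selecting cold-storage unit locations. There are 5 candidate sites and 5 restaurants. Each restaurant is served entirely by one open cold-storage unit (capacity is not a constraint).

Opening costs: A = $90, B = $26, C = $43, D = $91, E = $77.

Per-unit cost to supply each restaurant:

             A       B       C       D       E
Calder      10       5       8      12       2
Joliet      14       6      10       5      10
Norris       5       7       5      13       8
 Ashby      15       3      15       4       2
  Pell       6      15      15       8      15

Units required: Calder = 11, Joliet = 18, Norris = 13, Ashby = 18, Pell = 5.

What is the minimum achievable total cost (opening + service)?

Minimum total cost: 409

For any fixed open set, each restaurant goes to its cheapest open site; total = fixed + service.
{B}: Calder→B 5·11=55, Joliet→B 6·18=108, Norris→B 7·13=91, Ashby→B 3·18=54, Pell→B 15·5=75. Service 383; fixed 26; total 409.
{B, C}: service 357 + fixed 69 = 426
{A, B}: Calder→B 5·11=55, Joliet→B 6·18=108, Norris→A 5·13=65, Ashby→B 3·18=54, Pell→A 6·5=30. Service 312; fixed 116; total 428.
{A, B, C, D, E}: service 243 + fixed 327 = 570
No other subset beats 409.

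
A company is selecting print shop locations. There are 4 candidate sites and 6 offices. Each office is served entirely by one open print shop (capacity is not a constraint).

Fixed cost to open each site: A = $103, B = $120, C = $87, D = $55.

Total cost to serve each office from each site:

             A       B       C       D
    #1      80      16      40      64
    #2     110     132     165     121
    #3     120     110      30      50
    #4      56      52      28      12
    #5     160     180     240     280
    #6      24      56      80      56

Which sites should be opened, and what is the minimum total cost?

Open A and D; minimum total cost 578.

For any fixed open set, each office goes to its cheapest open site; total = fixed + service.
{A, D}: #1→D 64, #2→A 110, #3→D 50, #4→D 12, #5→A 160, #6→A 24. Service 420; fixed 158; total 578.
{A, C}: service 392 + fixed 190 = 582
{B, D}: service 435 + fixed 175 = 610
{A, B, C, D}: #1→B 16, #2→A 110, #3→C 30, #4→D 12, #5→A 160, #6→A 24. Service 352; fixed 365; total 717.
(All 15 nonempty subsets were checked; A and D is lowest.)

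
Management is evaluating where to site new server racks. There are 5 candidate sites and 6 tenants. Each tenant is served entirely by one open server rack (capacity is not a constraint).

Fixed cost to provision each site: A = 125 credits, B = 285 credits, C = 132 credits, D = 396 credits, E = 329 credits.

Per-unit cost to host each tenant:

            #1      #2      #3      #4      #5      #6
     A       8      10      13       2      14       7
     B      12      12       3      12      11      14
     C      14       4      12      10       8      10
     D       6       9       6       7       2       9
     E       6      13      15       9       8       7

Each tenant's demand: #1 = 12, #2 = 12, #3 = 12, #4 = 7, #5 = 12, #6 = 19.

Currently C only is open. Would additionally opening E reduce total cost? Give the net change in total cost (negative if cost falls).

Current service cost with {C}: 716.
Adding E: each tenant re-picks its cheapest; new service cost 556, saving 160.
Extra fixed cost: 329. Net change = 329 − 160 = 169.
(Totals: 848 → 1017.)

No — net change +169 (cost rises by 169).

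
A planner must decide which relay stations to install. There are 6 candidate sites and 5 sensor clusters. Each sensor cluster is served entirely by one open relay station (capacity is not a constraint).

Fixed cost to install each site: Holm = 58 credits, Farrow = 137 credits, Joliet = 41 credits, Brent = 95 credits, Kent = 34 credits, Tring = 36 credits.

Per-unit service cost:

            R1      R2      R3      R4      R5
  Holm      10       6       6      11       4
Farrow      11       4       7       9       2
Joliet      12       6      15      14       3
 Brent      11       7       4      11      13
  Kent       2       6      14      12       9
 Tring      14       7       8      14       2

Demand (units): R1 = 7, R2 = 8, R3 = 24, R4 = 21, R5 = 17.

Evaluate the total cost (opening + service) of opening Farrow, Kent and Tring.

Each sensor cluster is assigned to its cheapest site among the open ones.
{Farrow, Kent, Tring}: R1→Kent 2·7=14, R2→Farrow 4·8=32, R3→Farrow 7·24=168, R4→Farrow 9·21=189, R5→Farrow 2·17=34. Service 437; fixed 207; total 644.

Total cost: 644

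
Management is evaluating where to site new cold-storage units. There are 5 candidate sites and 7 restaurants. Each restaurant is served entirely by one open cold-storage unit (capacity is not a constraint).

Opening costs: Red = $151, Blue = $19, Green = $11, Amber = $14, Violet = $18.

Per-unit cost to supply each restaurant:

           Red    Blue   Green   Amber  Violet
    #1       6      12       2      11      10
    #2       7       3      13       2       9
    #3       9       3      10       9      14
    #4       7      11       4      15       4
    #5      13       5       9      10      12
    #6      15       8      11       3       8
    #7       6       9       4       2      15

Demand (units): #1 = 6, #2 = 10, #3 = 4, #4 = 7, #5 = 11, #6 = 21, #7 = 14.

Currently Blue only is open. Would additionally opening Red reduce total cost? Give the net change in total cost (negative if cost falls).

Current service cost with {Blue}: 540.
Adding Red: each restaurant re-picks its cheapest; new service cost 434, saving 106.
Extra fixed cost: 151. Net change = 151 − 106 = 45.
(Totals: 559 → 604.)

No — net change +45 (cost rises by 45).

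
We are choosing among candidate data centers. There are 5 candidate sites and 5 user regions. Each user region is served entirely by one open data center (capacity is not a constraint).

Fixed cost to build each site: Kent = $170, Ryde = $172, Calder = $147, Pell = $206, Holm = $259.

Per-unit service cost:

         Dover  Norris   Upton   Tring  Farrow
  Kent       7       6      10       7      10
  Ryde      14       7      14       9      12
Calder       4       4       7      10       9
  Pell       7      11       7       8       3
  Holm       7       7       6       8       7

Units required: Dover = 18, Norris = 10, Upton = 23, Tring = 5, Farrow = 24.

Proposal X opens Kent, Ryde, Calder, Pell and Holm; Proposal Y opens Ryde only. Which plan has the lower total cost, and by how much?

Proposal X: {Kent, Ryde, Calder, Pell, Holm}: Dover→Calder 4·18=72, Norris→Calder 4·10=40, Upton→Holm 6·23=138, Tring→Kent 7·5=35, Farrow→Pell 3·24=72. Service 357; fixed 954; total 1311.
Proposal Y: {Ryde}: Dover→Ryde 14·18=252, Norris→Ryde 7·10=70, Upton→Ryde 14·23=322, Tring→Ryde 9·5=45, Farrow→Ryde 12·24=288. Service 977; fixed 172; total 1149.
Difference: |1311 − 1149| = 162.

Proposal Y is cheaper by 162.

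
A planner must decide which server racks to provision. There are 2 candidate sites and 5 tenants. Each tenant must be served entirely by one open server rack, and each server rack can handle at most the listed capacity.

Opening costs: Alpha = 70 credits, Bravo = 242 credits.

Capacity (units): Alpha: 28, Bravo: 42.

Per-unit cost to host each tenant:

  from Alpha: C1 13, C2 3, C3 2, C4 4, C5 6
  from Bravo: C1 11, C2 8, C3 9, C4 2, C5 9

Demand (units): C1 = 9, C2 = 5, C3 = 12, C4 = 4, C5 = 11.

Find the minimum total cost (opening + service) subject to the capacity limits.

Open {Alpha, Bravo}: C1→Bravo 11·9=99, C2→Alpha 3·5=15, C3→Alpha 2·12=24, C4→Bravo 2·4=8, C5→Alpha 6·11=66.
Loads: Alpha carries 28/28, Bravo carries 13/42. Service 212; fixed 312; total 524.
Next best feasible plan costs 549.

Minimum total cost: 524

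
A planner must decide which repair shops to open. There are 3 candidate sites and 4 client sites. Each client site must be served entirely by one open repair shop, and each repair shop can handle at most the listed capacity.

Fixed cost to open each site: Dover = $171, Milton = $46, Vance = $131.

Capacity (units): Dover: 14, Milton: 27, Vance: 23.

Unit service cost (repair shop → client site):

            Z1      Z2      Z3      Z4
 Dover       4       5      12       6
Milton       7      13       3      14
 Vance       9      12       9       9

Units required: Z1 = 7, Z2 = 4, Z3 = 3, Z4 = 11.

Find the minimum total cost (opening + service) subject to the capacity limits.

Minimum total cost: 310

Open {Milton}: Z1→Milton 7·7=49, Z2→Milton 13·4=52, Z3→Milton 3·3=9, Z4→Milton 14·11=154.
Loads: Milton carries 25/27. Service 264; fixed 46; total 310.
Next best feasible plan costs 382.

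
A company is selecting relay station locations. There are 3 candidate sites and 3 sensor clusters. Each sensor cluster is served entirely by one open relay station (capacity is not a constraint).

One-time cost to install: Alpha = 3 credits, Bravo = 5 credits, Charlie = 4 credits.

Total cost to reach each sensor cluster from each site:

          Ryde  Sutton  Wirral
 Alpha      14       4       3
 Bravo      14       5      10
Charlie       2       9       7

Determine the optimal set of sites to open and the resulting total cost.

For any fixed open set, each sensor cluster goes to its cheapest open site; total = fixed + service.
{Alpha, Charlie}: Ryde→Charlie 2, Sutton→Alpha 4, Wirral→Alpha 3. Service 9; fixed 7; total 16.
{Alpha, Bravo, Charlie}: Ryde→Charlie 2, Sutton→Alpha 4, Wirral→Alpha 3. Service 9; fixed 12; total 21.
{Charlie}: service 18 + fixed 4 = 22
{Alpha}: Ryde→Alpha 14, Sutton→Alpha 4, Wirral→Alpha 3. Service 21; fixed 3; total 24.
No other subset beats 16.

Open Alpha and Charlie; minimum total cost 16.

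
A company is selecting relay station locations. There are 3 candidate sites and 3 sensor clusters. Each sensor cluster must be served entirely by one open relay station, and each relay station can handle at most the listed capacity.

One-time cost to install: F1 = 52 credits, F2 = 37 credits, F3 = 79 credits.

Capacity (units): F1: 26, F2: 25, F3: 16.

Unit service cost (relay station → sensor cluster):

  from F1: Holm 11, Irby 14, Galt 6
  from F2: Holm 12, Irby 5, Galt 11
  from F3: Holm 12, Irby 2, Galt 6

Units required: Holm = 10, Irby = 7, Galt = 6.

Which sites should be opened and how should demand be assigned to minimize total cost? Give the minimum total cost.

Open {F2}: Holm→F2 12·10=120, Irby→F2 5·7=35, Galt→F2 11·6=66.
Loads: F2 carries 23/25. Service 221; fixed 37; total 258.
Next best feasible plan costs 270.

Minimum total cost: 258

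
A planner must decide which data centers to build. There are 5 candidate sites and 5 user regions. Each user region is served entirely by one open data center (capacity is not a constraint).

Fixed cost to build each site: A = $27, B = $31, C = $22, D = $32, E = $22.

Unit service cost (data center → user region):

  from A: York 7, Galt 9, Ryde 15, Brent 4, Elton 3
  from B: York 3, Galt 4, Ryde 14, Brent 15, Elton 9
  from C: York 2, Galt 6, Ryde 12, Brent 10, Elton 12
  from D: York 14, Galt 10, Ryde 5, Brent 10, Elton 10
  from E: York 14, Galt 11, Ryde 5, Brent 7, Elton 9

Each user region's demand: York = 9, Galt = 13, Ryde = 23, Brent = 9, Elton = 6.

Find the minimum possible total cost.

Minimum total cost: 328

For any fixed open set, each user region goes to its cheapest open site; total = fixed + service.
{A, B, E}: York→B 3·9=27, Galt→B 4·13=52, Ryde→E 5·23=115, Brent→A 4·9=36, Elton→A 3·6=18. Service 248; fixed 80; total 328.
{A, C, E}: service 265 + fixed 71 = 336
{A, B, D}: service 248 + fixed 90 = 338
{A, B, C, D, E}: service 239 + fixed 134 = 373
No other subset beats 328.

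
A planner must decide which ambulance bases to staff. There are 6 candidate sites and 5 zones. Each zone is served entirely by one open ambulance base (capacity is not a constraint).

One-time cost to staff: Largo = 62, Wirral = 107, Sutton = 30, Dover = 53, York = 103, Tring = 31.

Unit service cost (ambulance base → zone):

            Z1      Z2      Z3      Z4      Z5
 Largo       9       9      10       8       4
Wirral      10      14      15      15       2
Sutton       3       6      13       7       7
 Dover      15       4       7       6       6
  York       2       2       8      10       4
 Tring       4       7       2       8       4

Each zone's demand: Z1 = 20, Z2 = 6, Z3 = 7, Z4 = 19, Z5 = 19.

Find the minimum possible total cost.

For any fixed open set, each zone goes to its cheapest open site; total = fixed + service.
{Sutton, Tring}: Z1→Sutton 3·20=60, Z2→Sutton 6·6=36, Z3→Tring 2·7=14, Z4→Sutton 7·19=133, Z5→Tring 4·19=76. Service 319; fixed 61; total 380.
{Dover, Tring}: Z1→Tring 4·20=80, Z2→Dover 4·6=24, Z3→Tring 2·7=14, Z4→Dover 6·19=114, Z5→Tring 4·19=76. Service 308; fixed 84; total 392.
{Tring}: service 364 + fixed 31 = 395
{Largo, Wirral, Sutton, Dover, York, Tring}: Z1→York 2·20=40, Z2→York 2·6=12, Z3→Tring 2·7=14, Z4→Dover 6·19=114, Z5→Wirral 2·19=38. Service 218; fixed 386; total 604.
No other subset beats 380.

Minimum total cost: 380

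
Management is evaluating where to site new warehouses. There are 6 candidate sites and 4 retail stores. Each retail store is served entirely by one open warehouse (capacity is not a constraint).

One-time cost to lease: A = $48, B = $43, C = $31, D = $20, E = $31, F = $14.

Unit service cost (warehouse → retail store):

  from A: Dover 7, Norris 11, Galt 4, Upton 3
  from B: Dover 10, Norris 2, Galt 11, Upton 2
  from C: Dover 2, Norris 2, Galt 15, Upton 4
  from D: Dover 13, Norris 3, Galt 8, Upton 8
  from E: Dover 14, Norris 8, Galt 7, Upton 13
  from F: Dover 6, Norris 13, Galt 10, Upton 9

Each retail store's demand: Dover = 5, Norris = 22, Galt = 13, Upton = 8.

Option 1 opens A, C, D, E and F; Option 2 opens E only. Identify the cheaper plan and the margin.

Option 1 is cheaper by 198.

Option 1: {A, C, D, E, F}: Dover→C 2·5=10, Norris→C 2·22=44, Galt→A 4·13=52, Upton→A 3·8=24. Service 130; fixed 144; total 274.
Option 2: {E}: Dover→E 14·5=70, Norris→E 8·22=176, Galt→E 7·13=91, Upton→E 13·8=104. Service 441; fixed 31; total 472.
Difference: |274 − 472| = 198.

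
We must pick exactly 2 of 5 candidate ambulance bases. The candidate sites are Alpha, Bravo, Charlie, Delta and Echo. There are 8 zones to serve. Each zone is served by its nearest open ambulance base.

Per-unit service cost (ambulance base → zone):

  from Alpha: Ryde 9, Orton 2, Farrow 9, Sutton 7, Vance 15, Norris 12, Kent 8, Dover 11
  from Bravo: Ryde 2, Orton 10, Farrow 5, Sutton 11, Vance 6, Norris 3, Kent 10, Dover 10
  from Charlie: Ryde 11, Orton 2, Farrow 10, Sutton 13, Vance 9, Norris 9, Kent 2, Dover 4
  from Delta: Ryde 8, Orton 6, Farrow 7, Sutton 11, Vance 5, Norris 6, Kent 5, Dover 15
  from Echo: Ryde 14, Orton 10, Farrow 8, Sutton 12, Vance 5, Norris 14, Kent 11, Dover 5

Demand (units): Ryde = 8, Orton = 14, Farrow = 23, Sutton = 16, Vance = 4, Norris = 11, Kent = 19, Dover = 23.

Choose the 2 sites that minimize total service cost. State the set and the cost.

With exactly 2 open, each zone uses its cheapest among the chosen.
{Bravo, Charlie}: Ryde→Bravo 2·8=16, Orton→Charlie 2·14=28, Farrow→Bravo 5·23=115, Sutton→Bravo 11·16=176, Vance→Bravo 6·4=24, Norris→Bravo 3·11=33, Kent→Charlie 2·19=38, Dover→Charlie 4·23=92. Service cost 522.
{Charlie, Delta}: service cost 645
{Alpha, Charlie}: service cost 684
Among all 10 size-2 choices, {Bravo, Charlie} is lowest.

Choose Bravo and Charlie; total service cost 522.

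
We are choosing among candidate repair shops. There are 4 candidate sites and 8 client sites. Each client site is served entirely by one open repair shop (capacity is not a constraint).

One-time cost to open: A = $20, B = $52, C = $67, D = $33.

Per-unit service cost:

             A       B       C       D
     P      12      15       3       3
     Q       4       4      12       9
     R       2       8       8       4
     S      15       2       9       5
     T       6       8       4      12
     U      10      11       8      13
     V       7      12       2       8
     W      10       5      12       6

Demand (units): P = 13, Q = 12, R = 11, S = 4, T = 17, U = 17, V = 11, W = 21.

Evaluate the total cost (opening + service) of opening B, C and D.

Total cost: 622

Each client site is assigned to its cheapest site among the open ones.
{B, C, D}: P→C 3·13=39, Q→B 4·12=48, R→D 4·11=44, S→B 2·4=8, T→C 4·17=68, U→C 8·17=136, V→C 2·11=22, W→B 5·21=105. Service 470; fixed 152; total 622.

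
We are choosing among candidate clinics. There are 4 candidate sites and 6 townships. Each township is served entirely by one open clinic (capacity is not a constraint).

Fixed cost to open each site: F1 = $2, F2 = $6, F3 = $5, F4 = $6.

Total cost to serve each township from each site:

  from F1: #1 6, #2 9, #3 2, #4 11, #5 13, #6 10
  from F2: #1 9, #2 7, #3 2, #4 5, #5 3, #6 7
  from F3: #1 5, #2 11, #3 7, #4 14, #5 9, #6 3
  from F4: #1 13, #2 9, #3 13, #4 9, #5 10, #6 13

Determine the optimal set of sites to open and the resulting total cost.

For any fixed open set, each township goes to its cheapest open site; total = fixed + service.
{F2, F3}: #1→F3 5, #2→F2 7, #3→F2 2, #4→F2 5, #5→F2 3, #6→F3 3. Service 25; fixed 11; total 36.
{F1, F2}: service 30 + fixed 8 = 38
{F1, F2, F3}: #1→F3 5, #2→F2 7, #3→F1 2, #4→F2 5, #5→F2 3, #6→F3 3. Service 25; fixed 13; total 38.
{F1, F2, F3, F4}: service 25 + fixed 19 = 44
No other subset beats 36.

Open F2 and F3; minimum total cost 36.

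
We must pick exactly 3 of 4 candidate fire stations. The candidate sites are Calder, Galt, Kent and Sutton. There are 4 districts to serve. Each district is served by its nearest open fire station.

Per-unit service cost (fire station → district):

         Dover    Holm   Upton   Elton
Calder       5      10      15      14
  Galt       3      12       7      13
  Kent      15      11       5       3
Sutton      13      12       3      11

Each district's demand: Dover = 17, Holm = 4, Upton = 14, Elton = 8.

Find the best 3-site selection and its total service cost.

Choose Galt, Kent and Sutton; total service cost 161.

With exactly 3 open, each district uses its cheapest among the chosen.
{Galt, Kent, Sutton}: Dover→Galt 3·17=51, Holm→Kent 11·4=44, Upton→Sutton 3·14=42, Elton→Kent 3·8=24. Service cost 161.
{Calder, Galt, Kent}: service cost 185
{Calder, Kent, Sutton}: service cost 191
Among all 4 size-3 choices, {Galt, Kent, Sutton} is lowest.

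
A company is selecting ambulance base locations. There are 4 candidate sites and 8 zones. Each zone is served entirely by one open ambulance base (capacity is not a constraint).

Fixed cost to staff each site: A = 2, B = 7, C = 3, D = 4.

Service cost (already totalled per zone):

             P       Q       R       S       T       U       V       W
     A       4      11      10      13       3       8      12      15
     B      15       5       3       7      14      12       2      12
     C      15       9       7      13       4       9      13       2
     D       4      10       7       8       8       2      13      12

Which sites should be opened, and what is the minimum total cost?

Open B, C and D; minimum total cost 43.

For any fixed open set, each zone goes to its cheapest open site; total = fixed + service.
{B, C, D}: P→D 4, Q→B 5, R→B 3, S→B 7, T→C 4, U→D 2, V→B 2, W→C 2. Service 29; fixed 14; total 43.
{A, B, C, D}: P→A 4, Q→B 5, R→B 3, S→B 7, T→A 3, U→D 2, V→B 2, W→C 2. Service 28; fixed 16; total 44.
{A, B, C}: P→A 4, Q→B 5, R→B 3, S→B 7, T→A 3, U→A 8, V→B 2, W→C 2. Service 34; fixed 12; total 46.
{A}: service 76 + fixed 2 = 78
No other subset beats 43.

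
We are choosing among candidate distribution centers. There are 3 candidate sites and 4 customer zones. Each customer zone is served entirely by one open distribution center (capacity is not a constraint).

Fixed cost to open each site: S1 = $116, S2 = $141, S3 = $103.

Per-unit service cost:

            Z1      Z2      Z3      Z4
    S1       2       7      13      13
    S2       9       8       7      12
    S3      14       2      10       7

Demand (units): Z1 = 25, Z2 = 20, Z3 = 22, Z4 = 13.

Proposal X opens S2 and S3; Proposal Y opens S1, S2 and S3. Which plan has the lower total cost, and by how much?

Proposal Y is cheaper by 59.

Proposal X: {S2, S3}: Z1→S2 9·25=225, Z2→S3 2·20=40, Z3→S2 7·22=154, Z4→S3 7·13=91. Service 510; fixed 244; total 754.
Proposal Y: {S1, S2, S3}: Z1→S1 2·25=50, Z2→S3 2·20=40, Z3→S2 7·22=154, Z4→S3 7·13=91. Service 335; fixed 360; total 695.
Difference: |754 − 695| = 59.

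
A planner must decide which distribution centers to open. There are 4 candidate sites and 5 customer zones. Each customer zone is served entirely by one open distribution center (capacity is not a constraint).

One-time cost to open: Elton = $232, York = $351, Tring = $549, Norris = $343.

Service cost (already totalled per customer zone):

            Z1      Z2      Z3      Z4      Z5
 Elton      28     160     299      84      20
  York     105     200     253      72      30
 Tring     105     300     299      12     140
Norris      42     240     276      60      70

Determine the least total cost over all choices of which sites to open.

For any fixed open set, each customer zone goes to its cheapest open site; total = fixed + service.
{Elton}: Z1→Elton 28, Z2→Elton 160, Z3→Elton 299, Z4→Elton 84, Z5→Elton 20. Service 591; fixed 232; total 823.
{York}: service 660 + fixed 351 = 1011
{Norris}: service 688 + fixed 343 = 1031
{Elton, York, Tring, Norris}: Z1→Elton 28, Z2→Elton 160, Z3→York 253, Z4→Tring 12, Z5→Elton 20. Service 473; fixed 1475; total 1948.
No other subset beats 823.

Minimum total cost: 823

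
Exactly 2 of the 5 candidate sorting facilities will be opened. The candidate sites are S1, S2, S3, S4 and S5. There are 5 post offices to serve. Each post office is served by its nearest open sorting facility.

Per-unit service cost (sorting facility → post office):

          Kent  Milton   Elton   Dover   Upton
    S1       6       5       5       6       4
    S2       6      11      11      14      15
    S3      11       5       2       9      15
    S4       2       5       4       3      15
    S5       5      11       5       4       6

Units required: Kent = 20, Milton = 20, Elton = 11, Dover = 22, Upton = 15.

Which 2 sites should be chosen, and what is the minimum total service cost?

Choose S1 and S4; total service cost 310.

With exactly 2 open, each post office uses its cheapest among the chosen.
{S1, S4}: Kent→S4 2·20=40, Milton→S1 5·20=100, Elton→S4 4·11=44, Dover→S4 3·22=66, Upton→S1 4·15=60. Service cost 310.
{S4, S5}: service cost 340
{S3, S5}: service cost 400
Among all 10 size-2 choices, {S1, S4} is lowest.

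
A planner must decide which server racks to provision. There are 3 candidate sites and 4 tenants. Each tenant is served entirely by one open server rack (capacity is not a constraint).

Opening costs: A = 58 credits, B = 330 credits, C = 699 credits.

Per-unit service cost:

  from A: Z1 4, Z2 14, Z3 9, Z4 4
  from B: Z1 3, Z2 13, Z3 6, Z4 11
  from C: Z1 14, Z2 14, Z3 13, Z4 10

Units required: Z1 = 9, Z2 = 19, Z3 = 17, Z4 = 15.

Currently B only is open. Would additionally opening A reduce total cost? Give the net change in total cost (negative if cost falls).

Current service cost with {B}: 541.
Adding A: each tenant re-picks its cheapest; new service cost 436, saving 105.
Extra fixed cost: 58. Net change = 58 − 105 = -47.
(Totals: 871 → 824.)

Yes — net change −47 (cost falls by 47).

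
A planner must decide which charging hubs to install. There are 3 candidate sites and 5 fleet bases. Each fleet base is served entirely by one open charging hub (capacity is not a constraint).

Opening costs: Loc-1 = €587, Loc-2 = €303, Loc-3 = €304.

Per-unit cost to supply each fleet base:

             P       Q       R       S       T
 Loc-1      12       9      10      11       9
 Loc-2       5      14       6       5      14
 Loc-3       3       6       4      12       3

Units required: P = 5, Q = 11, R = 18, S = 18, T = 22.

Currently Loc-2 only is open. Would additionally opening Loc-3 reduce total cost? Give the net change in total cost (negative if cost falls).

Current service cost with {Loc-2}: 685.
Adding Loc-3: each fleet base re-picks its cheapest; new service cost 309, saving 376.
Extra fixed cost: 304. Net change = 304 − 376 = -72.
(Totals: 988 → 916.)

Yes — net change −72 (cost falls by 72).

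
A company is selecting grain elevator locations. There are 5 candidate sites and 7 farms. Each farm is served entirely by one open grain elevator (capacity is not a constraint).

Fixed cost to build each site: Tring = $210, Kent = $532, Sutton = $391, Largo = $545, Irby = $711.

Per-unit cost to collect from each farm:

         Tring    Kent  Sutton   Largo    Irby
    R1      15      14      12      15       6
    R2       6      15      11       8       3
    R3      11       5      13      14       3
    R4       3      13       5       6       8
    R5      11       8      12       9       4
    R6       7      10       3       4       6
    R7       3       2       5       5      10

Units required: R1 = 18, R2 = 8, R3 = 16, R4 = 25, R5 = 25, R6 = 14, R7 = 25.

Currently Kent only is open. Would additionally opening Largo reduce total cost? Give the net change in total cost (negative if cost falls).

Current service cost with {Kent}: 1167.
Adding Largo: each farm re-picks its cheapest; new service cost 852, saving 315.
Extra fixed cost: 545. Net change = 545 − 315 = 230.
(Totals: 1699 → 1929.)

No — net change +230 (cost rises by 230).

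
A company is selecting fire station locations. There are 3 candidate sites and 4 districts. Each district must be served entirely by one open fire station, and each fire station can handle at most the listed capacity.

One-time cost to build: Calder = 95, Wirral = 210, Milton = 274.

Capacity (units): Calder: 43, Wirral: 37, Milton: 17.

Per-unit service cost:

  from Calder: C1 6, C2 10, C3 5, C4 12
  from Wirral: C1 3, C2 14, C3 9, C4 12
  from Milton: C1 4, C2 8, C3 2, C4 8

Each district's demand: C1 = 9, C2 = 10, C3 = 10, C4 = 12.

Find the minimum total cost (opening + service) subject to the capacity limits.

Minimum total cost: 443

Open {Calder}: C1→Calder 6·9=54, C2→Calder 10·10=100, C3→Calder 5·10=50, C4→Calder 12·12=144.
Loads: Calder carries 41/43. Service 348; fixed 95; total 443.
Next best feasible plan costs 626.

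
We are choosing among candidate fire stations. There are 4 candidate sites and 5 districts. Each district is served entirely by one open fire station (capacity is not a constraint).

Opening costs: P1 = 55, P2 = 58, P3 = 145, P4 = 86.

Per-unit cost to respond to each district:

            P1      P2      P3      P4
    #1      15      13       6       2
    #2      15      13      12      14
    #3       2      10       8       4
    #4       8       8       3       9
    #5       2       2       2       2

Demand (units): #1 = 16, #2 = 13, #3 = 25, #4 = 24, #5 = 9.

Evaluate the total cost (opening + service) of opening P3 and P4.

Each district is assigned to its cheapest site among the open ones.
{P3, P4}: #1→P4 2·16=32, #2→P3 12·13=156, #3→P4 4·25=100, #4→P3 3·24=72, #5→P3 2·9=18. Service 378; fixed 231; total 609.

Total cost: 609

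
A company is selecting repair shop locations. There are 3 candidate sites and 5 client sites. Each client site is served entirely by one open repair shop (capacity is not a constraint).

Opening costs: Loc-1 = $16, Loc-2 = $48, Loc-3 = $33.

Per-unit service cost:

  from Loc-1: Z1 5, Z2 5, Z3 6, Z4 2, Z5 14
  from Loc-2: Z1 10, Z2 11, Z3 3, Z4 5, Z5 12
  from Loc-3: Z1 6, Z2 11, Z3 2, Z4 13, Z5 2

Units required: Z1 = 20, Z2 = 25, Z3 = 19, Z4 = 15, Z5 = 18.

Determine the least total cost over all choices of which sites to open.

Minimum total cost: 378

For any fixed open set, each client site goes to its cheapest open site; total = fixed + service.
{Loc-1, Loc-3}: Z1→Loc-1 5·20=100, Z2→Loc-1 5·25=125, Z3→Loc-3 2·19=38, Z4→Loc-1 2·15=30, Z5→Loc-3 2·18=36. Service 329; fixed 49; total 378.
{Loc-1, Loc-2, Loc-3}: service 329 + fixed 97 = 426
{Loc-1, Loc-2}: service 528 + fixed 64 = 592
{Loc-1}: service 621 + fixed 16 = 637
No other subset beats 378.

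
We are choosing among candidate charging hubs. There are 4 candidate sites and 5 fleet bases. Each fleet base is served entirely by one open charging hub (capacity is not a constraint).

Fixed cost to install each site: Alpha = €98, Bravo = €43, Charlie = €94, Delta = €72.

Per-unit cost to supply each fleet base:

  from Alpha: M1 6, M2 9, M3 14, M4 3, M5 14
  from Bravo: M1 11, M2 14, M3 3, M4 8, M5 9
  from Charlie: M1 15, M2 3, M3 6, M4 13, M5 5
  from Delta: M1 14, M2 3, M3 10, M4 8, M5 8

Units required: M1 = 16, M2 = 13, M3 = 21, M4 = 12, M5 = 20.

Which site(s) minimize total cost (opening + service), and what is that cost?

For any fixed open set, each fleet base goes to its cheapest open site; total = fixed + service.
{Alpha, Bravo, Charlie}: M1→Alpha 6·16=96, M2→Charlie 3·13=39, M3→Bravo 3·21=63, M4→Alpha 3·12=36, M5→Charlie 5·20=100. Service 334; fixed 235; total 569.
{Alpha, Charlie}: service 397 + fixed 192 = 589
{Alpha, Bravo, Delta}: service 394 + fixed 213 = 607
{Alpha, Bravo, Charlie, Delta}: service 334 + fixed 307 = 641
No other subset beats 569.

Open Alpha, Bravo and Charlie; minimum total cost 569.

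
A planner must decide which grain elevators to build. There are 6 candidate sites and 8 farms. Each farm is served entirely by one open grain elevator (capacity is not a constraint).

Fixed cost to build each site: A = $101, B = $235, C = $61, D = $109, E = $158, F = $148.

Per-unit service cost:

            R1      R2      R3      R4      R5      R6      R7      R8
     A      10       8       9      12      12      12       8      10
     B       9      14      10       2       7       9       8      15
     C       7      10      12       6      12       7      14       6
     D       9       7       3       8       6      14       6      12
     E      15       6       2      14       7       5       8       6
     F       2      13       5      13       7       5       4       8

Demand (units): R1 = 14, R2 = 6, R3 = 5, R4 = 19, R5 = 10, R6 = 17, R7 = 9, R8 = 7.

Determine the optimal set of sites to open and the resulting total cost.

For any fixed open set, each farm goes to its cheapest open site; total = fixed + service.
{C, F}: R1→F 2·14=28, R2→C 10·6=60, R3→F 5·5=25, R4→C 6·19=114, R5→F 7·10=70, R6→F 5·17=85, R7→F 4·9=36, R8→C 6·7=42. Service 460; fixed 209; total 669.
{C, D}: service 544 + fixed 170 = 714
{D, F}: service 474 + fixed 257 = 731
{A, B, C, D, E, F}: R1→F 2·14=28, R2→E 6·6=36, R3→E 2·5=10, R4→B 2·19=38, R5→D 6·10=60, R6→E 5·17=85, R7→F 4·9=36, R8→C 6·7=42. Service 335; fixed 812; total 1147.
No other subset beats 669.

Open C and F; minimum total cost 669.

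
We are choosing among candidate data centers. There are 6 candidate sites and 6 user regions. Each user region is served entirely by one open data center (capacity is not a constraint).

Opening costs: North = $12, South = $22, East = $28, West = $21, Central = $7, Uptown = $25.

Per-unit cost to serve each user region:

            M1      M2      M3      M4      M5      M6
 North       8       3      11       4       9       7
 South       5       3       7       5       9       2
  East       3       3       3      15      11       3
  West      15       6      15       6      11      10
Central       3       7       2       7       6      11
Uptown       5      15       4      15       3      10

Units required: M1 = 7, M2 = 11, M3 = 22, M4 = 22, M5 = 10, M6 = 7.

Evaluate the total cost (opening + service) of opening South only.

Each user region is assigned to its cheapest site among the open ones.
{South}: M1→South 5·7=35, M2→South 3·11=33, M3→South 7·22=154, M4→South 5·22=110, M5→South 9·10=90, M6→South 2·7=14. Service 436; fixed 22; total 458.

Total cost: 458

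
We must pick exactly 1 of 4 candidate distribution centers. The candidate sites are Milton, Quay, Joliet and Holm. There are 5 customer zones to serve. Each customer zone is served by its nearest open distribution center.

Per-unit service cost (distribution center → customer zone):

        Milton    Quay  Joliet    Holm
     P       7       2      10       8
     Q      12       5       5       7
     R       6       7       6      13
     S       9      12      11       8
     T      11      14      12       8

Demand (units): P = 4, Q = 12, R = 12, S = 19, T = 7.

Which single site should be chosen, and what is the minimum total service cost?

With exactly 1 open, each customer zone uses its cheapest among the chosen.
{Joliet}: P→Joliet 10·4=40, Q→Joliet 5·12=60, R→Joliet 6·12=72, S→Joliet 11·19=209, T→Joliet 12·7=84. Service cost 465.
{Quay}: service cost 478
{Holm}: service cost 480
Among all 4 size-1 choices, {Joliet} is lowest.

Choose Joliet only; total service cost 465.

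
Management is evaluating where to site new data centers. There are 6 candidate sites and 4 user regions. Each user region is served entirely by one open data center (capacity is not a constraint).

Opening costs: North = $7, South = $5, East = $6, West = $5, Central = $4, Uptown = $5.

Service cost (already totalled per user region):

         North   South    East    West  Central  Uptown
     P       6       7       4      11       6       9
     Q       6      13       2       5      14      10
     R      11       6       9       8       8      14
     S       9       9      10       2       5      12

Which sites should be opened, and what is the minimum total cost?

Open East and West; minimum total cost 27.

For any fixed open set, each user region goes to its cheapest open site; total = fixed + service.
{East, West}: P→East 4, Q→East 2, R→West 8, S→West 2. Service 16; fixed 11; total 27.
{East, Central}: service 19 + fixed 10 = 29
{South, East, West}: service 14 + fixed 16 = 30
{North, South, East, West, Central, Uptown}: P→East 4, Q→East 2, R→South 6, S→West 2. Service 14; fixed 32; total 46.
No other subset beats 27.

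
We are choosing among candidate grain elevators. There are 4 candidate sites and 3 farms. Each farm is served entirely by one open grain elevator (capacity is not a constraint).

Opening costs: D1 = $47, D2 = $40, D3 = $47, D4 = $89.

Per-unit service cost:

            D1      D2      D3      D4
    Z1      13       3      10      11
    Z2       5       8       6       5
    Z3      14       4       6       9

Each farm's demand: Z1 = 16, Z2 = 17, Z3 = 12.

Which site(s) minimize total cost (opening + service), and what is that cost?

For any fixed open set, each farm goes to its cheapest open site; total = fixed + service.
{D1, D2}: Z1→D2 3·16=48, Z2→D1 5·17=85, Z3→D2 4·12=48. Service 181; fixed 87; total 268.
{D2}: Z1→D2 3·16=48, Z2→D2 8·17=136, Z3→D2 4·12=48. Service 232; fixed 40; total 272.
{D2, D3}: Z1→D2 3·16=48, Z2→D3 6·17=102, Z3→D2 4·12=48. Service 198; fixed 87; total 285.
{D1, D2, D3, D4}: service 181 + fixed 223 = 404
No other subset beats 268.

Open D1 and D2; minimum total cost 268.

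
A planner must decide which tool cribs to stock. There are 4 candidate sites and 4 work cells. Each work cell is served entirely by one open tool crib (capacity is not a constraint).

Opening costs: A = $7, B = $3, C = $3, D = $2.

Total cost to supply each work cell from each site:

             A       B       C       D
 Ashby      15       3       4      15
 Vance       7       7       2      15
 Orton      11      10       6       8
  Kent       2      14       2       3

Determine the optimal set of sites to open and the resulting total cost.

For any fixed open set, each work cell goes to its cheapest open site; total = fixed + service.
{C}: Ashby→C 4, Vance→C 2, Orton→C 6, Kent→C 2. Service 14; fixed 3; total 17.
{B, C}: service 13 + fixed 6 = 19
{C, D}: Ashby→C 4, Vance→C 2, Orton→C 6, Kent→C 2. Service 14; fixed 5; total 19.
{A, B, C, D}: service 13 + fixed 15 = 28
No other subset beats 17.

Open C only; minimum total cost 17.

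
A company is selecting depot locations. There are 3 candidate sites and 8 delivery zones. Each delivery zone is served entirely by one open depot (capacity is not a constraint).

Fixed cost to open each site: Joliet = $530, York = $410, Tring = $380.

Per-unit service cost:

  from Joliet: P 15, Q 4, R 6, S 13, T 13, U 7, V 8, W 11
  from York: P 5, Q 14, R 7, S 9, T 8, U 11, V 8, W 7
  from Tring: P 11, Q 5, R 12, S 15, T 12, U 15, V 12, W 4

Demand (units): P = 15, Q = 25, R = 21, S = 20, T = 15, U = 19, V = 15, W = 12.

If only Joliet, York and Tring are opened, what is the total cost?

Each delivery zone is assigned to its cheapest site among the open ones.
{Joliet, York, Tring}: P→York 5·15=75, Q→Joliet 4·25=100, R→Joliet 6·21=126, S→York 9·20=180, T→York 8·15=120, U→Joliet 7·19=133, V→Joliet 8·15=120, W→Tring 4·12=48. Service 902; fixed 1320; total 2222.

Total cost: 2222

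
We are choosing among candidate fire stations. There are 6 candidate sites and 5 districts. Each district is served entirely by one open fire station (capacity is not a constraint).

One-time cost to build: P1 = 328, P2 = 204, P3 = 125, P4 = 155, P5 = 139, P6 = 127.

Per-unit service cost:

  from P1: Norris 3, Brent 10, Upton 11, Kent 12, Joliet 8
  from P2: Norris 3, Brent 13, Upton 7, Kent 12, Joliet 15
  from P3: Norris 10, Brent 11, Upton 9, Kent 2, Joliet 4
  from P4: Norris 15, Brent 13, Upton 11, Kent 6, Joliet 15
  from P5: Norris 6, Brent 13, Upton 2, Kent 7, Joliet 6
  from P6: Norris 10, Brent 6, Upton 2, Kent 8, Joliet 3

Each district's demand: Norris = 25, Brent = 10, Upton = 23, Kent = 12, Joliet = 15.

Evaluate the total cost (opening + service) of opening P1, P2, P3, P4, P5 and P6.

Each district is assigned to its cheapest site among the open ones.
{P1, P2, P3, P4, P5, P6}: Norris→P1 3·25=75, Brent→P6 6·10=60, Upton→P5 2·23=46, Kent→P3 2·12=24, Joliet→P6 3·15=45. Service 250; fixed 1078; total 1328.

Total cost: 1328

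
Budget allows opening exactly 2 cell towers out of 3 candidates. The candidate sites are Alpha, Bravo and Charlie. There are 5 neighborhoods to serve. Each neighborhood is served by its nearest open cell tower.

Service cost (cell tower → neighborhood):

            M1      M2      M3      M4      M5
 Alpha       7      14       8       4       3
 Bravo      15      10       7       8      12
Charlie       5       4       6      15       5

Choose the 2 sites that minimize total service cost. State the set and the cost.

Choose Alpha and Charlie; total service cost 22.

With exactly 2 open, each neighborhood uses its cheapest among the chosen.
{Alpha, Charlie}: M1→Charlie 5, M2→Charlie 4, M3→Charlie 6, M4→Alpha 4, M5→Alpha 3. Service cost 22.
{Bravo, Charlie}: service cost 28
{Alpha, Bravo}: service cost 31
Among all 3 size-2 choices, {Alpha, Charlie} is lowest.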